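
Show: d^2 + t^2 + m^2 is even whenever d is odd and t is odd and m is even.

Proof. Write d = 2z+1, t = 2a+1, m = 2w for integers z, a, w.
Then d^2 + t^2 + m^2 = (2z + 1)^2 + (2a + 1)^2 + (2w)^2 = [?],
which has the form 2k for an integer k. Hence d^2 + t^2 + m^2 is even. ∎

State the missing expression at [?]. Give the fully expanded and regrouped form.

(2z + 1)^2 + (2a + 1)^2 + (2w)^2 = 4a^2 + 4a + 4w^2 + 4z^2 + 4z + 2
= 2(2a^2 + 2a + 2w^2 + 2z^2 + 2z + 1).
Since 2a^2 + 2a + 2w^2 + 2z^2 + 2z + 1 is an integer, the sum of squares is of the form 2k for an integer k.

2(2a^2 + 2a + 2w^2 + 2z^2 + 2z + 1)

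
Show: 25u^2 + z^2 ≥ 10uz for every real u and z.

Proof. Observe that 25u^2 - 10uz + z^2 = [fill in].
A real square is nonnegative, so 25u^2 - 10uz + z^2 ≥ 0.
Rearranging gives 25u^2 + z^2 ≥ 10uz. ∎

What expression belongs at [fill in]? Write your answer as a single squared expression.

(5u - z)^2

25u^2 - 10uz + z^2 is a perfect-square trinomial: the outer terms are (5u)^2 and (z)^2, and the cross term is -2·5u·z.
So 25u^2 - 10uz + z^2 = (5u - z)^2 ≥ 0.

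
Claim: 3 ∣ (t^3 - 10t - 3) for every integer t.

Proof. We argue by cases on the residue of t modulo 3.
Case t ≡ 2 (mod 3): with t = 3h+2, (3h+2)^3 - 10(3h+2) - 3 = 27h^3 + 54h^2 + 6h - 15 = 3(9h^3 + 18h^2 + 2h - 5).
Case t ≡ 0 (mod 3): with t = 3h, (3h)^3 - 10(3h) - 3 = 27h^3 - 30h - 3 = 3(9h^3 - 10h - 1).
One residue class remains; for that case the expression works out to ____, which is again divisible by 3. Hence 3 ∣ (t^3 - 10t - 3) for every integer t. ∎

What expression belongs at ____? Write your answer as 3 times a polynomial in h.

Only t ≡ 1 (mod 3) is unaccounted for. Put t = 3h+1:
(3h+1)^3 - 10(3h+1) - 3 expands to 27h^3 + 27h^2 - 21h - 12,
and factoring out 3 leaves 3(9h^3 + 9h^2 - 7h - 4).

3(9h^3 + 9h^2 - 7h - 4)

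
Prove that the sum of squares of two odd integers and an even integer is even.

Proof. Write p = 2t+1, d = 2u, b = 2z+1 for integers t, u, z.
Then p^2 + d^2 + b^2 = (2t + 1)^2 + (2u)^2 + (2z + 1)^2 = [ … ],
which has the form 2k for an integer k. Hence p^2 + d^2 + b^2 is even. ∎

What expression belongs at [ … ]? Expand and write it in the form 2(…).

Expanding: (2t + 1)^2 + (2u)^2 + (2z + 1)^2 = 4t^2 + 4t + 4u^2 + 4z^2 + 4z + 2.
Every term is even; pulling out the factor of 2 gives 2(2t^2 + 2t + 2u^2 + 2z^2 + 2z + 1).

2(2t^2 + 2t + 2u^2 + 2z^2 + 2z + 1)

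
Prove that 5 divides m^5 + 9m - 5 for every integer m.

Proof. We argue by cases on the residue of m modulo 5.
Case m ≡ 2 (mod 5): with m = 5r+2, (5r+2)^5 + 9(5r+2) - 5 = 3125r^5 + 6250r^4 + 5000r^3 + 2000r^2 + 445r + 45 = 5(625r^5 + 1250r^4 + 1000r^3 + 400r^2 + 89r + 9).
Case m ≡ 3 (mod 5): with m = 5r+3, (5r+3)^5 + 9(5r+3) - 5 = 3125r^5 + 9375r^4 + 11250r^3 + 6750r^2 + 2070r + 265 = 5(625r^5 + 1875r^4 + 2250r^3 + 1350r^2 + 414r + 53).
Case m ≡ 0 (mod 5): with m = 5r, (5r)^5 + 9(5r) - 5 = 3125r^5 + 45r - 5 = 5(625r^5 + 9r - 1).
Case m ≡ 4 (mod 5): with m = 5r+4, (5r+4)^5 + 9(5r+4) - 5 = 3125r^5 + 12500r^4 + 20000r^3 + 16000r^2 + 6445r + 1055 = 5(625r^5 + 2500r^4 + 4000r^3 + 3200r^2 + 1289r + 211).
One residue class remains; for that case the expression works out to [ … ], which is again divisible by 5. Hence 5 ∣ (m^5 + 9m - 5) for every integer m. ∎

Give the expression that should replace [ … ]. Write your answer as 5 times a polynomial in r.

5(625r^5 + 625r^4 + 250r^3 + 50r^2 + 14r + 1)

The residues treated are {2, 3, 0, 4}, so the missing case is m ≡ 1 (mod 5); write m = 5r+1.
Then (5r+1)^5 + 9(5r+1) - 5 = 3125r^5 + 3125r^4 + 1250r^3 + 250r^2 + 70r + 5 = 5(625r^5 + 625r^4 + 250r^3 + 50r^2 + 14r + 1).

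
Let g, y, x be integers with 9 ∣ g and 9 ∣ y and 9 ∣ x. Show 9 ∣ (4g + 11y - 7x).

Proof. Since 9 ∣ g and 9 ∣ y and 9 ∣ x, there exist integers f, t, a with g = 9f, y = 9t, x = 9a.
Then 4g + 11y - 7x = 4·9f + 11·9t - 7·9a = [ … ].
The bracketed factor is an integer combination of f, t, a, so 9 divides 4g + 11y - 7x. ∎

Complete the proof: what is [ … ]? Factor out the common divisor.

Pull the common 9 out of every term: 4·9f + 11·9t - 7·9a = 9(-7a + 4f + 11t).
-7a + 4f + 11t is an integer, which exhibits the divisibility.

9(-7a + 4f + 11t)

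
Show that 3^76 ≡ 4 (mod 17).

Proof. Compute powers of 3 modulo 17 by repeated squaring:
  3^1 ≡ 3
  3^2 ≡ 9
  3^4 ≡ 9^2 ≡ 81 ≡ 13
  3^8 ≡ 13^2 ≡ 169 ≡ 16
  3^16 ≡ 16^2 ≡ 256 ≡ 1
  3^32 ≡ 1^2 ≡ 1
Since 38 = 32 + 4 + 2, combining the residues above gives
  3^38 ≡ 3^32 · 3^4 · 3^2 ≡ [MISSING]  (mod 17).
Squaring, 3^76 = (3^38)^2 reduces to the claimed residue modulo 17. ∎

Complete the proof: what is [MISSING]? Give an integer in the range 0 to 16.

Multiply the listed residues: 1 · 13 · 9 = 13 → 117.
Reducing modulo 17: 117 = 6·17 + 15, so 3^38 ≡ 15.

15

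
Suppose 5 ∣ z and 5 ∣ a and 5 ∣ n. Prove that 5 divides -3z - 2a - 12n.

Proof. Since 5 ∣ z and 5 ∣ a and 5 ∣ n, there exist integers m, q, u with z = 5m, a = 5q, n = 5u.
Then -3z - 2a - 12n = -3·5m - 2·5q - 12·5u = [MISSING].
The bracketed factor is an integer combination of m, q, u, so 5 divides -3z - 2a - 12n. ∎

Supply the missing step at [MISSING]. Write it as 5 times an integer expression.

5(-3m - 2q - 12u)

Each term has a factor of 5: -3·5m - 2·5q - 12·5u = 5·(-3m - 2q - 12u).
Since -3m - 2q - 12u is an integer, 5 ∣ (-3z - 2a - 12n).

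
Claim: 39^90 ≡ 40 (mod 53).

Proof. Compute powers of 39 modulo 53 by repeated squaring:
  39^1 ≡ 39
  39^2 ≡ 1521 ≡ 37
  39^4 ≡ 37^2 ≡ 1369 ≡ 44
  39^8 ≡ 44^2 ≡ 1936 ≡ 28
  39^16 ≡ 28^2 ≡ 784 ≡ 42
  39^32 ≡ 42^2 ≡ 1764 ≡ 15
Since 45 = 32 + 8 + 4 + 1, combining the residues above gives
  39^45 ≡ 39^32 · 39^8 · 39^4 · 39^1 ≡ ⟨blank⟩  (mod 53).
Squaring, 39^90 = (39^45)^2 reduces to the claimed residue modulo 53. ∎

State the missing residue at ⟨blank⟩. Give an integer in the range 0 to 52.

39^32 · 39^8 · 39^4 · 39^1 ≡ 15 · 28 · 44 · 39 = 720720.
720720 mod 53 = 26, so 39^45 ≡ 26 (mod 53).

26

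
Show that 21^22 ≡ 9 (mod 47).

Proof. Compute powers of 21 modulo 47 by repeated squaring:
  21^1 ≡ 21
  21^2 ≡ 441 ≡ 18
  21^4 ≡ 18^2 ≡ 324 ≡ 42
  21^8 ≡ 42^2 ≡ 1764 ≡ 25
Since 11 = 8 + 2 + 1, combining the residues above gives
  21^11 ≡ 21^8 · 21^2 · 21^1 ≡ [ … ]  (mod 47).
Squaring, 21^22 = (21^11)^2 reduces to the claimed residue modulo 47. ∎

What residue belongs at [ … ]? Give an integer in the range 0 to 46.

3

Multiply the listed residues: 25 · 18 · 21 = 450 → 9450.
Reducing modulo 47: 9450 = 201·47 + 3, so 21^11 ≡ 3.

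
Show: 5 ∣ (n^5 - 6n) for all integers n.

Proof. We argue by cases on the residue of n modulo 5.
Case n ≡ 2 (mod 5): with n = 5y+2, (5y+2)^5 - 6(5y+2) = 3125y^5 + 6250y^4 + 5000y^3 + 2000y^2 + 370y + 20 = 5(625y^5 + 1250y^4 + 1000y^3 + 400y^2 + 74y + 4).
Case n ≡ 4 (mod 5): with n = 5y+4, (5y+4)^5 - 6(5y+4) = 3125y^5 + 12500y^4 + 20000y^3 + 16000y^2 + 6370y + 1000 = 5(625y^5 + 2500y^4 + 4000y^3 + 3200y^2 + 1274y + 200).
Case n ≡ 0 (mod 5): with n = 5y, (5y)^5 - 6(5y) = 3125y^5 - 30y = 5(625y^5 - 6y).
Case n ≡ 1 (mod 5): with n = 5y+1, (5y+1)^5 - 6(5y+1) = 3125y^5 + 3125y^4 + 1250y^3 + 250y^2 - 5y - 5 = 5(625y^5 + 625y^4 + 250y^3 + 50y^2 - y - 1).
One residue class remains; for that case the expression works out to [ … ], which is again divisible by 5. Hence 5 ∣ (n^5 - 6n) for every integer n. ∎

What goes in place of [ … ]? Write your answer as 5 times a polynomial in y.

5(625y^5 + 1875y^4 + 2250y^3 + 1350y^2 + 399y + 45)

The residues treated are {2, 4, 0, 1}, so the missing case is n ≡ 3 (mod 5); write n = 5y+3.
Then (5y+3)^5 - 6(5y+3) = 3125y^5 + 9375y^4 + 11250y^3 + 6750y^2 + 1995y + 225 = 5(625y^5 + 1875y^4 + 2250y^3 + 1350y^2 + 399y + 45).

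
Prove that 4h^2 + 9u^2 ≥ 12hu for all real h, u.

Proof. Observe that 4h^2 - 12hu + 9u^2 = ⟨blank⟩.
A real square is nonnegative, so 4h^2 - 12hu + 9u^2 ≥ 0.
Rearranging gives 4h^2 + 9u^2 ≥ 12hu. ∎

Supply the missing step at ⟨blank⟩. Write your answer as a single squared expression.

The leading and trailing coefficients are 2^2 and 3^2, and 12 = 2·2·3, so the trinomial is (2h - 3u)^2.
Hence 4h^2 - 12hu + 9u^2 ≥ 0.

(2h - 3u)^2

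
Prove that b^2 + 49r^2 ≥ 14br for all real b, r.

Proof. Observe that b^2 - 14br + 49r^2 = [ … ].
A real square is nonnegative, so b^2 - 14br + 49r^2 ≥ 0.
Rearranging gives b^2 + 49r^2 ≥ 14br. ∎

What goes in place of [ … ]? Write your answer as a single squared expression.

The leading and trailing coefficients are 1^2 and 7^2, and 14 = 2·1·7, so the trinomial is (b - 7r)^2.
Hence b^2 - 14br + 49r^2 ≥ 0.

(b - 7r)^2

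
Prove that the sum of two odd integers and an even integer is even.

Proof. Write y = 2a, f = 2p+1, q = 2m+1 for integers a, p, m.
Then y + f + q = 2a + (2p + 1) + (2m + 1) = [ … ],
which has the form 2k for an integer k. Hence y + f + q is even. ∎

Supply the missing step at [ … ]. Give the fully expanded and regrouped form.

2(a + m + p + 1)

Expanding: 2a + (2p + 1) + (2m + 1) = 2a + 2m + 2p + 2.
Every term is even; pulling out the factor of 2 gives 2(a + m + p + 1).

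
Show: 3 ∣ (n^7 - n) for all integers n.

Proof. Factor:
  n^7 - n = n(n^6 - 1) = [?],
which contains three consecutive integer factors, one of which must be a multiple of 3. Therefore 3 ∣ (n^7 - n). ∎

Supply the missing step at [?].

(n - 1)n(n + 1)(n^4 + n^2 + 1)

n^6 - 1 = (n^2 - 1)(n^4 + n^2 + 1), and n^2 - 1 = (n-1)(n+1).
So n(n^6 - 1) = (n - 1)n(n + 1)(n^4 + n^2 + 1).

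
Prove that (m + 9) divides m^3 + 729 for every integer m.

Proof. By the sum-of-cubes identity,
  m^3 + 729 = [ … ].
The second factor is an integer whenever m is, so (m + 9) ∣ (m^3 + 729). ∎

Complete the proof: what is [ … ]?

(m + 9)(m^2 - 9m + 81)

Polynomial division of m^3 + 729 by m + 9 leaves remainder 0 and quotient m^2 - 9m + 81.
Hence m^3 + 729 = (m + 9)(m^2 - 9m + 81).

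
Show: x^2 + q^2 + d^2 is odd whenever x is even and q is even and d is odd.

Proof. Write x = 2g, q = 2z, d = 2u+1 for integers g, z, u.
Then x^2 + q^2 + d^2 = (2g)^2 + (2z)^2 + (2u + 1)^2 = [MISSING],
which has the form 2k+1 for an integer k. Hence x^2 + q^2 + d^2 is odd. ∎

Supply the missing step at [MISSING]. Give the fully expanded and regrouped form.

(2g)^2 + (2z)^2 + (2u + 1)^2 = 4g^2 + 4u^2 + 4u + 4z^2 + 1
= 2(2g^2 + 2u^2 + 2u + 2z^2) + 1.
Since 2g^2 + 2u^2 + 2u + 2z^2 is an integer, the sum of squares is of the form 2k+1 for an integer k.

2(2g^2 + 2u^2 + 2u + 2z^2) + 1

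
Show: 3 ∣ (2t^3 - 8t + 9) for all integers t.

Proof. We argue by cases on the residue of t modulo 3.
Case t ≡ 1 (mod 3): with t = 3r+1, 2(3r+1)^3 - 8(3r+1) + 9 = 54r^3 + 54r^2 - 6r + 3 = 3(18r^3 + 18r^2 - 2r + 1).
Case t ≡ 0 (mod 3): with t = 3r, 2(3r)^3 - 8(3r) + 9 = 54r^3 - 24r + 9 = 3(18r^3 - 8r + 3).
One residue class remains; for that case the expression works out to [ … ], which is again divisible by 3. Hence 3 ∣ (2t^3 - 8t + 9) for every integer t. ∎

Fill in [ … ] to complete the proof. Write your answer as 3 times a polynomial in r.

3(18r^3 + 36r^2 + 16r + 3)

The residues treated are {1, 0}, so the missing case is t ≡ 2 (mod 3); write t = 3r+2.
Then 2(3r+2)^3 - 8(3r+2) + 9 = 54r^3 + 108r^2 + 48r + 9 = 3(18r^3 + 36r^2 + 16r + 3).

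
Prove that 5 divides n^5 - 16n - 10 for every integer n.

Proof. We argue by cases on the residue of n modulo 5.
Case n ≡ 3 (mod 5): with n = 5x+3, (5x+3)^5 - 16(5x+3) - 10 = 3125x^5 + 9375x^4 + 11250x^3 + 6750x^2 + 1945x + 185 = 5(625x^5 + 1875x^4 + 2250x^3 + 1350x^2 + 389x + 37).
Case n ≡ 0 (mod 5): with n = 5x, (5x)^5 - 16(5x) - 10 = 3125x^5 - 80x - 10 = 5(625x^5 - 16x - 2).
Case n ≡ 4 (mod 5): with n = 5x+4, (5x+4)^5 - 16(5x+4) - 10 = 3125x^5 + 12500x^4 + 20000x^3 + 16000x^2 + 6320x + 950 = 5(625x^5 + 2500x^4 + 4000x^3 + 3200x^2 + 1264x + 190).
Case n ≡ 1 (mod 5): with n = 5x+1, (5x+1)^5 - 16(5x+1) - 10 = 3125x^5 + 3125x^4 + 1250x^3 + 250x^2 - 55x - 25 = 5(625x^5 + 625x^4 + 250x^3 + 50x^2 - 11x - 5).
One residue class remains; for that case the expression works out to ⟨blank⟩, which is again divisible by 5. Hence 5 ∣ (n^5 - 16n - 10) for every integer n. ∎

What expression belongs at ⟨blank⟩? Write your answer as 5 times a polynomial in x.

The residues treated are {3, 0, 4, 1}, so the missing case is n ≡ 2 (mod 5); write n = 5x+2.
Then (5x+2)^5 - 16(5x+2) - 10 = 3125x^5 + 6250x^4 + 5000x^3 + 2000x^2 + 320x - 10 = 5(625x^5 + 1250x^4 + 1000x^3 + 400x^2 + 64x - 2).

5(625x^5 + 1250x^4 + 1000x^3 + 400x^2 + 64x - 2)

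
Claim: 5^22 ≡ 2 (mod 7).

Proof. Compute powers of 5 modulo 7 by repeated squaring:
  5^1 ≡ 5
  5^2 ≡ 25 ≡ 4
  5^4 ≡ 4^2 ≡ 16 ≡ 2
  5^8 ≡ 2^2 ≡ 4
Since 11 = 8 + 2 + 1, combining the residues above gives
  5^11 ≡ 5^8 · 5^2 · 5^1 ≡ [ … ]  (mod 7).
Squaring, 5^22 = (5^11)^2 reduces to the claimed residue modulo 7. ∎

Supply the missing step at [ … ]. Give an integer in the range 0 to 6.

5^8 · 5^2 · 5^1 ≡ 4 · 4 · 5 = 80.
80 mod 7 = 3, so 5^11 ≡ 3 (mod 7).

3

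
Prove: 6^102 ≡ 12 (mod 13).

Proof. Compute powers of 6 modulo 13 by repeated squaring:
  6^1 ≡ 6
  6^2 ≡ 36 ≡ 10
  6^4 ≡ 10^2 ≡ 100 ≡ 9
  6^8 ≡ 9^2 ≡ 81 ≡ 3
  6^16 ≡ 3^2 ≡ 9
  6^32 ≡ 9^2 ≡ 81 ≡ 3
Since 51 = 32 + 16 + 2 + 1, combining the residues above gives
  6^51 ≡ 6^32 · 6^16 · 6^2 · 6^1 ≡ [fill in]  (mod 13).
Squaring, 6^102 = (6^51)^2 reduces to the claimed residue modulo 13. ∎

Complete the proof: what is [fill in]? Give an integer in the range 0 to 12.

6^32 · 6^16 · 6^2 · 6^1 ≡ 3 · 9 · 10 · 6 = 1620.
1620 mod 13 = 8, so 6^51 ≡ 8 (mod 13).

8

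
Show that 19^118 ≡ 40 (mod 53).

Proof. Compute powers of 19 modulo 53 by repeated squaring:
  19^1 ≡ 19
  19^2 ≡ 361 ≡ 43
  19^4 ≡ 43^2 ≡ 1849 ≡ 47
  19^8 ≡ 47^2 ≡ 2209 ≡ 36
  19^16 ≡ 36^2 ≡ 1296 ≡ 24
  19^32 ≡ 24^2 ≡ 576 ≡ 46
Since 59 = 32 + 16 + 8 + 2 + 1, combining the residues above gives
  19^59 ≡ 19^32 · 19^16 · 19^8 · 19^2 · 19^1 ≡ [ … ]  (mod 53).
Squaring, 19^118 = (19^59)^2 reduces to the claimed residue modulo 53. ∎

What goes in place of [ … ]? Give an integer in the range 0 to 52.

Multiply the listed residues: 46 · 24 · 36 · 43 · 19 = 1104 → 39744 → 1708992 → 32470848.
Reducing modulo 53: 32470848 = 612657·53 + 27, so 19^59 ≡ 27.

27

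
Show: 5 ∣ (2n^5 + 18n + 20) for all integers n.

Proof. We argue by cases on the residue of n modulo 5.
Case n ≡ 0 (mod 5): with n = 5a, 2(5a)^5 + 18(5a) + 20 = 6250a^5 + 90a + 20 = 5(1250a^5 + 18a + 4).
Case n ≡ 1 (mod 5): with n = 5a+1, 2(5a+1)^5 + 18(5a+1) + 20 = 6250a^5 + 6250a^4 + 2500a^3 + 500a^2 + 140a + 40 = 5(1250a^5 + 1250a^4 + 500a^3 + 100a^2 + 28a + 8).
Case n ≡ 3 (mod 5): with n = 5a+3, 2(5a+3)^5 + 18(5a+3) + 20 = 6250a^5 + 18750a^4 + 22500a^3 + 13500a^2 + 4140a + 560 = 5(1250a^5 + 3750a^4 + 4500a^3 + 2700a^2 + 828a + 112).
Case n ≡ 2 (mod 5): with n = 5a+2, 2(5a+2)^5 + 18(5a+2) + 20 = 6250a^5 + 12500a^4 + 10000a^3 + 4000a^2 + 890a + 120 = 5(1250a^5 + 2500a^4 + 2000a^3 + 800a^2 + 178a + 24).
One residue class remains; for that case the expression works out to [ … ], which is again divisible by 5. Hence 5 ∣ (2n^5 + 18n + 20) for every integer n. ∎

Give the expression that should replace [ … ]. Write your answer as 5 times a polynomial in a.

5(1250a^5 + 5000a^4 + 8000a^3 + 6400a^2 + 2578a + 428)

Only n ≡ 4 (mod 5) is unaccounted for. Put n = 5a+4:
2(5a+4)^5 + 18(5a+4) + 20 expands to 6250a^5 + 25000a^4 + 40000a^3 + 32000a^2 + 12890a + 2140,
and factoring out 5 leaves 5(1250a^5 + 5000a^4 + 8000a^3 + 6400a^2 + 2578a + 428).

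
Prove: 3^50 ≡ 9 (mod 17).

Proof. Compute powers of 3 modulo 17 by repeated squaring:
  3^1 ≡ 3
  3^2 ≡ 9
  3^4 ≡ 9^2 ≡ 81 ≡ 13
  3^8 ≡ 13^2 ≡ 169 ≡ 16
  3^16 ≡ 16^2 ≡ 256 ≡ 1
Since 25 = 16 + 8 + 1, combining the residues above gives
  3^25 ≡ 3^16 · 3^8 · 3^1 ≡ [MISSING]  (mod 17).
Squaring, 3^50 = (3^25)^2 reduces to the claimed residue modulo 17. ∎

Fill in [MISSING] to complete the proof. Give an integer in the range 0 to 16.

14

Multiply the listed residues: 1 · 16 · 3 = 16 → 48.
Reducing modulo 17: 48 = 2·17 + 14, so 3^25 ≡ 14.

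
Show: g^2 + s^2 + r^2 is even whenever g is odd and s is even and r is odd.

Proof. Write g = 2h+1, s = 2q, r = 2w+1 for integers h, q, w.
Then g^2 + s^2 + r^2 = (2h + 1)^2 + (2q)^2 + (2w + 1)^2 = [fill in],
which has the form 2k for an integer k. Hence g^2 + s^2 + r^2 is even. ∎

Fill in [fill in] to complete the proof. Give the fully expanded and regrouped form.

2(2h^2 + 2h + 2q^2 + 2w^2 + 2w + 1)

(2h + 1)^2 + (2q)^2 + (2w + 1)^2 = 4h^2 + 4h + 4q^2 + 4w^2 + 4w + 2
= 2(2h^2 + 2h + 2q^2 + 2w^2 + 2w + 1).
Since 2h^2 + 2h + 2q^2 + 2w^2 + 2w + 1 is an integer, the sum of squares is of the form 2k for an integer k.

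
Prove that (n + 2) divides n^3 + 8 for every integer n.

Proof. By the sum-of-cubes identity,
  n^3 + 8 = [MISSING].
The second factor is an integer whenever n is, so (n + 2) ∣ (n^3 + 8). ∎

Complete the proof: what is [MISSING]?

(n + 2)(n^2 - 2n + 4)

a^3 + b^3 = (a + b)(a^2 - ab + b^2). With a = n, b = 2:
n^3 + 8 = (n + 2)(n^2 - 2n + 4).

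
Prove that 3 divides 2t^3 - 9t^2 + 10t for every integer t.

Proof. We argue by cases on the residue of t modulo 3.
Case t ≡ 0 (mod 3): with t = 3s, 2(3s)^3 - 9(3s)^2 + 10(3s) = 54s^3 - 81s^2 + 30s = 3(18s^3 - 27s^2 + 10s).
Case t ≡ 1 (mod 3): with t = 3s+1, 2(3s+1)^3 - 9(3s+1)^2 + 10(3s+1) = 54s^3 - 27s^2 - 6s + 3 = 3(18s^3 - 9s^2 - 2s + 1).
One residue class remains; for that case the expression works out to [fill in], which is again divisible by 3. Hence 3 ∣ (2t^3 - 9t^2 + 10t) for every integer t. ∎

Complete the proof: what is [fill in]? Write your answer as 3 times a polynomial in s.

3(18s^3 + 9s^2 - 2s)

Only t ≡ 2 (mod 3) is unaccounted for. Put t = 3s+2:
2(3s+2)^3 - 9(3s+2)^2 + 10(3s+2) expands to 54s^3 + 27s^2 - 6s,
and factoring out 3 leaves 3(18s^3 + 9s^2 - 2s).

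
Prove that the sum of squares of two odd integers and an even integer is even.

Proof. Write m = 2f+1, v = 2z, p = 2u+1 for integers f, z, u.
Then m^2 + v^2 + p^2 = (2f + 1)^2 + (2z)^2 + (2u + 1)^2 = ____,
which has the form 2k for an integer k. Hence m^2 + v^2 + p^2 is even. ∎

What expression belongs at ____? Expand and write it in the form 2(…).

2(2f^2 + 2f + 2u^2 + 2u + 2z^2 + 1)

(2f + 1)^2 + (2z)^2 + (2u + 1)^2 = 4f^2 + 4f + 4u^2 + 4u + 4z^2 + 2
= 2(2f^2 + 2f + 2u^2 + 2u + 2z^2 + 1).
Since 2f^2 + 2f + 2u^2 + 2u + 2z^2 + 1 is an integer, the sum of squares is of the form 2k for an integer k.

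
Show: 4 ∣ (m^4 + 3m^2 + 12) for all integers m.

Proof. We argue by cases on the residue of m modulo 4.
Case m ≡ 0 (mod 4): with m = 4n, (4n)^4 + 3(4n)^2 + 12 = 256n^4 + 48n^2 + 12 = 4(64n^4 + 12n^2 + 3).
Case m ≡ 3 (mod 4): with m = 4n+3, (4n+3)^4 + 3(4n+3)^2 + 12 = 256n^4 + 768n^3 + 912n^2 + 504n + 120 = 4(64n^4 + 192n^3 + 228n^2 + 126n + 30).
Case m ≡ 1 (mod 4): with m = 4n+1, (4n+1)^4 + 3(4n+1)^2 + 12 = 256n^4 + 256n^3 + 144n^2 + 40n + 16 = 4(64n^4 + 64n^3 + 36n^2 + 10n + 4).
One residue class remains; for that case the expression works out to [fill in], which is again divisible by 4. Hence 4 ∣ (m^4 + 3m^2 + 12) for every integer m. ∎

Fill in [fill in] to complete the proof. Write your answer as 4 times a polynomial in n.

The residues treated are {0, 3, 1}, so the missing case is m ≡ 2 (mod 4); write m = 4n+2.
Then (4n+2)^4 + 3(4n+2)^2 + 12 = 256n^4 + 512n^3 + 432n^2 + 176n + 40 = 4(64n^4 + 128n^3 + 108n^2 + 44n + 10).

4(64n^4 + 128n^3 + 108n^2 + 44n + 10)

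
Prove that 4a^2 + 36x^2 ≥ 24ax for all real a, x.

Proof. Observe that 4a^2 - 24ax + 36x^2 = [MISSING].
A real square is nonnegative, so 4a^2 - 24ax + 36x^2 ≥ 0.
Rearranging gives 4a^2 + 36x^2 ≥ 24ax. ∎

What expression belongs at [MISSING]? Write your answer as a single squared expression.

(2a - 6x)^2

4a^2 - 24ax + 36x^2 is a perfect-square trinomial: the outer terms are (2a)^2 and (6x)^2, and the cross term is -2·2a·6x.
So 4a^2 - 24ax + 36x^2 = (2a - 6x)^2 ≥ 0.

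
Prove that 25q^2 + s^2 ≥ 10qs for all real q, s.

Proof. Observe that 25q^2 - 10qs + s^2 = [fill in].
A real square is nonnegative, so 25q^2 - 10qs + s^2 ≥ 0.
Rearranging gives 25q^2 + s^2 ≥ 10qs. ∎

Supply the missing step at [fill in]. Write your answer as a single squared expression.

25q^2 - 10qs + s^2 is a perfect-square trinomial: the outer terms are (5q)^2 and (s)^2, and the cross term is -2·5q·s.
So 25q^2 - 10qs + s^2 = (5q - s)^2 ≥ 0.

(5q - s)^2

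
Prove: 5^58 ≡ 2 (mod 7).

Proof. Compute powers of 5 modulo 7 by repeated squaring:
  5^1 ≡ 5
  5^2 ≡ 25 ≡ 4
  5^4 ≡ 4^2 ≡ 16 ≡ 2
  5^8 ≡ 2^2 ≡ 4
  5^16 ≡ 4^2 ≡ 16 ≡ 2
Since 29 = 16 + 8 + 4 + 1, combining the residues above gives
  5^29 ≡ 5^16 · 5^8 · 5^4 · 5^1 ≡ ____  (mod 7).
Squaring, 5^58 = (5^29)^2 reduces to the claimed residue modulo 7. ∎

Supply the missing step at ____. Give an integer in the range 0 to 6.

5^16 · 5^8 · 5^4 · 5^1 ≡ 2 · 4 · 2 · 5 = 80.
80 mod 7 = 3, so 5^29 ≡ 3 (mod 7).

3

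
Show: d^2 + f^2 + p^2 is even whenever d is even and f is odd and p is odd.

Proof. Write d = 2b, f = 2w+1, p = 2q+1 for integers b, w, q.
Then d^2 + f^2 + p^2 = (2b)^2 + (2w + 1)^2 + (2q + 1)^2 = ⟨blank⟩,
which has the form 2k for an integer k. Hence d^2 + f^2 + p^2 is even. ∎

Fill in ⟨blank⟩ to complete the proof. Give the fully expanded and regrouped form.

2(2b^2 + 2q^2 + 2q + 2w^2 + 2w + 1)

(2b)^2 + (2w + 1)^2 + (2q + 1)^2 = 4b^2 + 4q^2 + 4q + 4w^2 + 4w + 2
= 2(2b^2 + 2q^2 + 2q + 2w^2 + 2w + 1).
Since 2b^2 + 2q^2 + 2q + 2w^2 + 2w + 1 is an integer, the sum of squares is of the form 2k for an integer k.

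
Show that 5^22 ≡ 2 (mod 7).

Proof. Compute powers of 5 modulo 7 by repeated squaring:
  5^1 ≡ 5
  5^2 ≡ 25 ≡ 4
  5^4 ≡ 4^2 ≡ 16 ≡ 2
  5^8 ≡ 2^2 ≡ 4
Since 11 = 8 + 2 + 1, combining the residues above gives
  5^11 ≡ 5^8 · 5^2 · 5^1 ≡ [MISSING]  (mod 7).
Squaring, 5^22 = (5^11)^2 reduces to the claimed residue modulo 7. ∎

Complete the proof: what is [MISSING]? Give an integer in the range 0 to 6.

Multiply the listed residues: 4 · 4 · 5 = 16 → 80.
Reducing modulo 7: 80 = 11·7 + 3, so 5^11 ≡ 3.

3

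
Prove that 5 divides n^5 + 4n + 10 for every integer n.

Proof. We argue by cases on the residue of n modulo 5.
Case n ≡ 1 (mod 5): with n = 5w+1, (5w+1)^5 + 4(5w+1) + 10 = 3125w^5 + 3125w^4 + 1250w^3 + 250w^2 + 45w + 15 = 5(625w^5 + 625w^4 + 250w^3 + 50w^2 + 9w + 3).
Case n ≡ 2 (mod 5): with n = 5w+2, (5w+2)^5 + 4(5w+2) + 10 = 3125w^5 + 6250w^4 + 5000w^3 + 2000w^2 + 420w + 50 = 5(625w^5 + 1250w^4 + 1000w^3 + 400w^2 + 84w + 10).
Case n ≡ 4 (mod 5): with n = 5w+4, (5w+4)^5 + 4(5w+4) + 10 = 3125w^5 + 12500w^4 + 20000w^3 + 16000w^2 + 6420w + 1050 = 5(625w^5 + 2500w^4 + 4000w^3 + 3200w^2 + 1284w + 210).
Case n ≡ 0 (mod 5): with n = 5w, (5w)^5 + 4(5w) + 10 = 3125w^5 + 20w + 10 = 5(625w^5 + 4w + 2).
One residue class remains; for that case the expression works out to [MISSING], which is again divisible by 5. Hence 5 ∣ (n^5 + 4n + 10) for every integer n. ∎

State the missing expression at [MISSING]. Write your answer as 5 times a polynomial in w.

5(625w^5 + 1875w^4 + 2250w^3 + 1350w^2 + 409w + 53)

Only n ≡ 3 (mod 5) is unaccounted for. Put n = 5w+3:
(5w+3)^5 + 4(5w+3) + 10 expands to 3125w^5 + 9375w^4 + 11250w^3 + 6750w^2 + 2045w + 265,
and factoring out 5 leaves 5(625w^5 + 1875w^4 + 2250w^3 + 1350w^2 + 409w + 53).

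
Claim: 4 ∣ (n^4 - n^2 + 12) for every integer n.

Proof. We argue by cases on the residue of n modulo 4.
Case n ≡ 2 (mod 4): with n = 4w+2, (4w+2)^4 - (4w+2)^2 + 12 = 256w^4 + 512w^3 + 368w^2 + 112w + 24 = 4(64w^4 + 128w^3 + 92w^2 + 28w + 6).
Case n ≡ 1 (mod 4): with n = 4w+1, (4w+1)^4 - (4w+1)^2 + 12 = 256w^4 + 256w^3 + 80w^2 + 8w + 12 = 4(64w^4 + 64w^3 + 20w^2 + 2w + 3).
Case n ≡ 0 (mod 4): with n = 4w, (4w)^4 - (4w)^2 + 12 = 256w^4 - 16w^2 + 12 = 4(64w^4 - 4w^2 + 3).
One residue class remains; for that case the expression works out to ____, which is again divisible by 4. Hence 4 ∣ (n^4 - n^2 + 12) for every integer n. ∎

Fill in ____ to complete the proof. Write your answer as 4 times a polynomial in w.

The residues treated are {2, 1, 0}, so the missing case is n ≡ 3 (mod 4); write n = 4w+3.
Then (4w+3)^4 - (4w+3)^2 + 12 = 256w^4 + 768w^3 + 848w^2 + 408w + 84 = 4(64w^4 + 192w^3 + 212w^2 + 102w + 21).

4(64w^4 + 192w^3 + 212w^2 + 102w + 21)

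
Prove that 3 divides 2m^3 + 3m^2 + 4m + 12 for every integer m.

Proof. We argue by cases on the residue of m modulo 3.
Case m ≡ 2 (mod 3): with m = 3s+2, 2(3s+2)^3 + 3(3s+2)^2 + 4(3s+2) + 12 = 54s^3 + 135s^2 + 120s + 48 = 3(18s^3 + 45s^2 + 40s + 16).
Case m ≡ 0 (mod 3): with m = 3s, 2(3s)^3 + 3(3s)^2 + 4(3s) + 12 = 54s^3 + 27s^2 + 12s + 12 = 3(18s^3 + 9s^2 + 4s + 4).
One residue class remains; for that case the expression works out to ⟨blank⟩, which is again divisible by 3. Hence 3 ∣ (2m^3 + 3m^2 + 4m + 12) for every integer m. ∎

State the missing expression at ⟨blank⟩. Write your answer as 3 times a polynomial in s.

The residues treated are {2, 0}, so the missing case is m ≡ 1 (mod 3); write m = 3s+1.
Then 2(3s+1)^3 + 3(3s+1)^2 + 4(3s+1) + 12 = 54s^3 + 81s^2 + 48s + 21 = 3(18s^3 + 27s^2 + 16s + 7).

3(18s^3 + 27s^2 + 16s + 7)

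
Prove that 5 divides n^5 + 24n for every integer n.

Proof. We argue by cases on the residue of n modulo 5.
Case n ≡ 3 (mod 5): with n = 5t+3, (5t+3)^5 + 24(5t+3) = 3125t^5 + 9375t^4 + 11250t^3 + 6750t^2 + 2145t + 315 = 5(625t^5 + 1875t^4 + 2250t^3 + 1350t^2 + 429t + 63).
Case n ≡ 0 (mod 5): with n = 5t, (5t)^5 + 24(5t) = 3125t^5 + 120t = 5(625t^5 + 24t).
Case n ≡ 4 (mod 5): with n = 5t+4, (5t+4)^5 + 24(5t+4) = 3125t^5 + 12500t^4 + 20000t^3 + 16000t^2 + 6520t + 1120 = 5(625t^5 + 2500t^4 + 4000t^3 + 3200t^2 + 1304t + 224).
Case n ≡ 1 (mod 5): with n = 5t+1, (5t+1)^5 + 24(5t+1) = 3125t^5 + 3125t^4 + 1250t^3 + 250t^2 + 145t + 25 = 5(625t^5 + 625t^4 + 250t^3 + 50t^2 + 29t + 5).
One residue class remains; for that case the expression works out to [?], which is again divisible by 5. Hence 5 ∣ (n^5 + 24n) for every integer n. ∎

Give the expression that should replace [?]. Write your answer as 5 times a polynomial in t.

5(625t^5 + 1250t^4 + 1000t^3 + 400t^2 + 104t + 16)

Only n ≡ 2 (mod 5) is unaccounted for. Put n = 5t+2:
(5t+2)^5 + 24(5t+2) expands to 3125t^5 + 6250t^4 + 5000t^3 + 2000t^2 + 520t + 80,
and factoring out 5 leaves 5(625t^5 + 1250t^4 + 1000t^3 + 400t^2 + 104t + 16).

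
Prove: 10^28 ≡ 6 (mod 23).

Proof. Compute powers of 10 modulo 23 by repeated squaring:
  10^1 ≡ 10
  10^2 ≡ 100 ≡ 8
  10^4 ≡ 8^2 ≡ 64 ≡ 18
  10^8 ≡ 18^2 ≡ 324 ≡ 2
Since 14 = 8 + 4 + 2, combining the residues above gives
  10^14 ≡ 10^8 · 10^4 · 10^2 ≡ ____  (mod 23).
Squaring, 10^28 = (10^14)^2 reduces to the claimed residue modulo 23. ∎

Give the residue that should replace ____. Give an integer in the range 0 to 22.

12

Multiply the listed residues: 2 · 18 · 8 = 36 → 288.
Reducing modulo 23: 288 = 12·23 + 12, so 10^14 ≡ 12.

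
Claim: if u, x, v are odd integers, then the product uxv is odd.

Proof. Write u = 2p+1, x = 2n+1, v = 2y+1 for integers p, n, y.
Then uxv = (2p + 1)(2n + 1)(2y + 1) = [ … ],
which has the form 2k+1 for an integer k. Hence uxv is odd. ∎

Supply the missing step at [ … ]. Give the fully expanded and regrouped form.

2(4npy + 2np + 2ny + n + 2py + p + y) + 1

(2p + 1)(2n + 1)(2y + 1) = 8npy + 4np + 4ny + 2n + 4py + 2p + 2y + 1
= 2(4npy + 2np + 2ny + n + 2py + p + y) + 1.
Since 4npy + 2np + 2ny + n + 2py + p + y is an integer, the product is of the form 2k+1 for an integer k.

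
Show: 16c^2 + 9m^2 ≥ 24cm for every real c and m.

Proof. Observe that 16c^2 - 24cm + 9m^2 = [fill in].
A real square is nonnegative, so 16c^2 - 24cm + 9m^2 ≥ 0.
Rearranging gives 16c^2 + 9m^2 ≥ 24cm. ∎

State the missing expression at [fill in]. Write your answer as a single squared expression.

(4c - 3m)^2

16c^2 - 24cm + 9m^2 is a perfect-square trinomial: the outer terms are (4c)^2 and (3m)^2, and the cross term is -2·4c·3m.
So 16c^2 - 24cm + 9m^2 = (4c - 3m)^2 ≥ 0.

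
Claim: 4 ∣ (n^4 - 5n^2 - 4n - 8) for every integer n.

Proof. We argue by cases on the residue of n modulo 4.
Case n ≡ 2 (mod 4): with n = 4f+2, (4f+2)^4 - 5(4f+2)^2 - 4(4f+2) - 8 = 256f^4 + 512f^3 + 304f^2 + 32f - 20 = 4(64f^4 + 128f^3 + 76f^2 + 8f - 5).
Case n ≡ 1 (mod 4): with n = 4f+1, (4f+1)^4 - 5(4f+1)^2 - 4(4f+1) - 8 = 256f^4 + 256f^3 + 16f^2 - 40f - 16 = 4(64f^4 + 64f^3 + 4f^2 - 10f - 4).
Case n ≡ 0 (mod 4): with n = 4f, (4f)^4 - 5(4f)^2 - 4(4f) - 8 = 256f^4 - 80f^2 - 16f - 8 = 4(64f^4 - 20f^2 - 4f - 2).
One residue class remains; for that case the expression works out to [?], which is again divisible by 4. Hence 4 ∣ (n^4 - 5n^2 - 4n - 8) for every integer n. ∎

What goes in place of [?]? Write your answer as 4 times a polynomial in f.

Only n ≡ 3 (mod 4) is unaccounted for. Put n = 4f+3:
(4f+3)^4 - 5(4f+3)^2 - 4(4f+3) - 8 expands to 256f^4 + 768f^3 + 784f^2 + 296f + 16,
and factoring out 4 leaves 4(64f^4 + 192f^3 + 196f^2 + 74f + 4).

4(64f^4 + 192f^3 + 196f^2 + 74f + 4)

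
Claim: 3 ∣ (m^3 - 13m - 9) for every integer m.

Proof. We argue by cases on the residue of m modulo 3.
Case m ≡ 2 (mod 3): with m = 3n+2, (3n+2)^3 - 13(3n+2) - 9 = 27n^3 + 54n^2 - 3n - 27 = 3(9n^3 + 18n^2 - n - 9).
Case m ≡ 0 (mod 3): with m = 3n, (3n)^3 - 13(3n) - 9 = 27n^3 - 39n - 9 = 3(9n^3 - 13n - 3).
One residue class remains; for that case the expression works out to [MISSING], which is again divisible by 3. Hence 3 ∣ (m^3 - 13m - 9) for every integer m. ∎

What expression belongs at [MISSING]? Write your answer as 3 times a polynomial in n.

3(9n^3 + 9n^2 - 10n - 7)

Only m ≡ 1 (mod 3) is unaccounted for. Put m = 3n+1:
(3n+1)^3 - 13(3n+1) - 9 expands to 27n^3 + 27n^2 - 30n - 21,
and factoring out 3 leaves 3(9n^3 + 9n^2 - 10n - 7).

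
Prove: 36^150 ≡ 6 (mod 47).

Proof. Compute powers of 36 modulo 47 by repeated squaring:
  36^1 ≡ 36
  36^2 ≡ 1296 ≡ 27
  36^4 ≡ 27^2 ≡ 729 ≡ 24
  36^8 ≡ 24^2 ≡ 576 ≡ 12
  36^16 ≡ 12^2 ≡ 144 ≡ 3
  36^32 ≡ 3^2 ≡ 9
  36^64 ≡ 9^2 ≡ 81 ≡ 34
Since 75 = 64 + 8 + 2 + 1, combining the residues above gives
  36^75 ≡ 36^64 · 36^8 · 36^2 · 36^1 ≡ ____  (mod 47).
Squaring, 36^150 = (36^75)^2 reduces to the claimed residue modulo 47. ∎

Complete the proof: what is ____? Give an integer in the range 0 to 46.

Multiply the listed residues: 34 · 12 · 27 · 36 = 408 → 11016 → 396576.
Reducing modulo 47: 396576 = 8437·47 + 37, so 36^75 ≡ 37.

37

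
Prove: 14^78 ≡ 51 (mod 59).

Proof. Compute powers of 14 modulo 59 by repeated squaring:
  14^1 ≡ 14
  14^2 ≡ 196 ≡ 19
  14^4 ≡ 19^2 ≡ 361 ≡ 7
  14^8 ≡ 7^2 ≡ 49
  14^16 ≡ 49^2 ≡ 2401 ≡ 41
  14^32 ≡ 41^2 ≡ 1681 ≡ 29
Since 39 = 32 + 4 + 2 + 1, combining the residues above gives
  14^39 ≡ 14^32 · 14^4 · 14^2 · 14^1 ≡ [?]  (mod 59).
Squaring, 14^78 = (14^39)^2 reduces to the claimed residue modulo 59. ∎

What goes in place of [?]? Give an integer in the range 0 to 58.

13

Multiply the listed residues: 29 · 7 · 19 · 14 = 203 → 3857 → 53998.
Reducing modulo 59: 53998 = 915·59 + 13, so 14^39 ≡ 13.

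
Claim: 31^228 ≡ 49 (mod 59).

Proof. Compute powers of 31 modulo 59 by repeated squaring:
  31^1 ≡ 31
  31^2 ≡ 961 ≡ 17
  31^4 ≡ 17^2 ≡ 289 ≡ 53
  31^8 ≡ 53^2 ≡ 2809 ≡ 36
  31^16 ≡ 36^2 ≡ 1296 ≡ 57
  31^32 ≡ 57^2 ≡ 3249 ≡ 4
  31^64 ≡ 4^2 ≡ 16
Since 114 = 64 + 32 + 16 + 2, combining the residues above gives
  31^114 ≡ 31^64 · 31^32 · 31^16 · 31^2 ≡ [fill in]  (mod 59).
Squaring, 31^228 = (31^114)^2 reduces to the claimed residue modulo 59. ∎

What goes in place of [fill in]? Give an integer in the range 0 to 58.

7

31^64 · 31^32 · 31^16 · 31^2 ≡ 16 · 4 · 57 · 17 = 62016.
62016 mod 59 = 7, so 31^114 ≡ 7 (mod 59).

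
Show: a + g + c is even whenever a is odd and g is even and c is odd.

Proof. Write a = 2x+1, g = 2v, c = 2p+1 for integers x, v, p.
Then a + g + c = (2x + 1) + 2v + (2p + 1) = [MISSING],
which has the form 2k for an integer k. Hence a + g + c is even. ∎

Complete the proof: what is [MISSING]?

2(p + v + x + 1)

(2x + 1) + 2v + (2p + 1) = 2p + 2v + 2x + 2
= 2(p + v + x + 1).
Since p + v + x + 1 is an integer, the sum is of the form 2k for an integer k.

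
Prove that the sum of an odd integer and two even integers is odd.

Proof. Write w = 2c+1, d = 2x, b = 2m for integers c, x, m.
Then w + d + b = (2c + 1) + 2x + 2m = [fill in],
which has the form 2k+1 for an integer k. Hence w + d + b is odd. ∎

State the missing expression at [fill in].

Expanding: (2c + 1) + 2x + 2m = 2c + 2m + 2x + 1.
Every term except the constant is even, so this is 2(c + m + x) + 1,
and c + m + x ∈ ℤ gives the required form.

2(c + m + x) + 1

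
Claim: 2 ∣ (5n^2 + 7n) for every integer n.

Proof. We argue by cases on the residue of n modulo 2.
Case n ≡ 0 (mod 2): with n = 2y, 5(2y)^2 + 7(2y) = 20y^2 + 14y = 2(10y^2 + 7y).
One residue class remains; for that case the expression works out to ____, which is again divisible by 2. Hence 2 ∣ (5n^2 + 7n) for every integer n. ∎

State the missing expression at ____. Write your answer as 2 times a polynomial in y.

Only n ≡ 1 (mod 2) is unaccounted for. Put n = 2y+1:
5(2y+1)^2 + 7(2y+1) expands to 20y^2 + 34y + 12,
and factoring out 2 leaves 2(10y^2 + 17y + 6).

2(10y^2 + 17y + 6)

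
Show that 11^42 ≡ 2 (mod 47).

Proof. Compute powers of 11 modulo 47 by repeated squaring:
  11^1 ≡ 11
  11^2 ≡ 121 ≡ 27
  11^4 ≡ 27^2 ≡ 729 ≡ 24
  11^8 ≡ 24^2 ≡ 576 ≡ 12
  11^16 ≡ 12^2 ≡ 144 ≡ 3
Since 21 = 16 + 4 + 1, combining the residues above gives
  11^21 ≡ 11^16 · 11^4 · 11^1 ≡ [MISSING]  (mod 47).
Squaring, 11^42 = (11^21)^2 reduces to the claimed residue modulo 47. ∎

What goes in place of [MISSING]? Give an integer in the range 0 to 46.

Multiply the listed residues: 3 · 24 · 11 = 72 → 792.
Reducing modulo 47: 792 = 16·47 + 40, so 11^21 ≡ 40.

40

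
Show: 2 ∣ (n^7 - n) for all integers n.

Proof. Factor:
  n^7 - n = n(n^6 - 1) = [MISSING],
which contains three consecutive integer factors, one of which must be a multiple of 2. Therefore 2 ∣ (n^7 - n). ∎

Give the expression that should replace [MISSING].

n^6 - 1 = (n^2 - 1)(n^4 + n^2 + 1), and n^2 - 1 = (n-1)(n+1).
So n(n^6 - 1) = (n - 1)n(n + 1)(n^4 + n^2 + 1).

(n - 1)n(n + 1)(n^4 + n^2 + 1)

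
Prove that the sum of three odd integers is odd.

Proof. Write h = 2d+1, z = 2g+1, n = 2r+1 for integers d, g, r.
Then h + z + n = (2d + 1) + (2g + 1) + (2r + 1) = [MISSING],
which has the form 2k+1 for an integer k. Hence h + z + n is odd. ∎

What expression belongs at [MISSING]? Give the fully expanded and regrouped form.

(2d + 1) + (2g + 1) + (2r + 1) = 2d + 2g + 2r + 3
= 2(d + g + r + 1) + 1.
Since d + g + r + 1 is an integer, the sum is of the form 2k+1 for an integer k.

2(d + g + r + 1) + 1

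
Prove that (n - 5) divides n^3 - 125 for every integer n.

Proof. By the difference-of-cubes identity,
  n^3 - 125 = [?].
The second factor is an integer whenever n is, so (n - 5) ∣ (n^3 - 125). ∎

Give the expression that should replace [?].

Polynomial division of n^3 - 125 by n - 5 leaves remainder 0 and quotient n^2 + 5n + 25.
Hence n^3 - 125 = (n - 5)(n^2 + 5n + 25).

(n - 5)(n^2 + 5n + 25)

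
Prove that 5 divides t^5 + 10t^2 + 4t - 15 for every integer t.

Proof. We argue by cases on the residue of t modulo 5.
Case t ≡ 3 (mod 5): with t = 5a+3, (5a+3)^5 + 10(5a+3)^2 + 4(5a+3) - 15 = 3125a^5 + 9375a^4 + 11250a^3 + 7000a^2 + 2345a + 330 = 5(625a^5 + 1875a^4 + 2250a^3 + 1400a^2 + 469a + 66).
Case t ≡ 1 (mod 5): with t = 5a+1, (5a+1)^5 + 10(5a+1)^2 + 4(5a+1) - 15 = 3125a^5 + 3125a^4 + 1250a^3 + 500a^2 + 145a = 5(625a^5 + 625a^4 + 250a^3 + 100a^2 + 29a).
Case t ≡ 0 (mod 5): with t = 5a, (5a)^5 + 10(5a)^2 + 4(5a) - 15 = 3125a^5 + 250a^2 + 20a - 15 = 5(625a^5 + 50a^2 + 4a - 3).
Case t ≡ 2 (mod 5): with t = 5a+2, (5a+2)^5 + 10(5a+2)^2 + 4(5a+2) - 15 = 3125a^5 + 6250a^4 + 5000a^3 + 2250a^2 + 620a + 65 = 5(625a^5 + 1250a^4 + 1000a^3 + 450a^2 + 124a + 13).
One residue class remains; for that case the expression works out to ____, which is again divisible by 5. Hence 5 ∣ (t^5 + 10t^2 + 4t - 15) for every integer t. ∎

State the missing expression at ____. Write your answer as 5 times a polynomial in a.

5(625a^5 + 2500a^4 + 4000a^3 + 3250a^2 + 1364a + 237)

Only t ≡ 4 (mod 5) is unaccounted for. Put t = 5a+4:
(5a+4)^5 + 10(5a+4)^2 + 4(5a+4) - 15 expands to 3125a^5 + 12500a^4 + 20000a^3 + 16250a^2 + 6820a + 1185,
and factoring out 5 leaves 5(625a^5 + 2500a^4 + 4000a^3 + 3250a^2 + 1364a + 237).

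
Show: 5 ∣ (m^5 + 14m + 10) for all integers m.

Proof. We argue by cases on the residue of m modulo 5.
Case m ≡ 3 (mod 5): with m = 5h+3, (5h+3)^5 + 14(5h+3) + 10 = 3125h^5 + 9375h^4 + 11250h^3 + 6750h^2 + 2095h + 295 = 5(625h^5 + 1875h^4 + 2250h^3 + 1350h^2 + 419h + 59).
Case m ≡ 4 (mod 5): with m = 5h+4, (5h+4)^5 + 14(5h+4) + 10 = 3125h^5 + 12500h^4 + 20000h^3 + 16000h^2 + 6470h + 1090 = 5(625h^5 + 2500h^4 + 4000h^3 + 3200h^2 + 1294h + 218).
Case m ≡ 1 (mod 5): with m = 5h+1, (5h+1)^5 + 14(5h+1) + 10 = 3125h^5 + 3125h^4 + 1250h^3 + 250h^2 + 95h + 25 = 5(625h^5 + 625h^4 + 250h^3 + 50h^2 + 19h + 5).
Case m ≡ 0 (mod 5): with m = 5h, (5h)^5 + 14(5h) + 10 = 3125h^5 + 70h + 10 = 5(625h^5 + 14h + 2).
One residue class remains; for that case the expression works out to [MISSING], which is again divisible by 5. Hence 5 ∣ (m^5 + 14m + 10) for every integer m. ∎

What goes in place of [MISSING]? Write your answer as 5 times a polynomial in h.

5(625h^5 + 1250h^4 + 1000h^3 + 400h^2 + 94h + 14)

Only m ≡ 2 (mod 5) is unaccounted for. Put m = 5h+2:
(5h+2)^5 + 14(5h+2) + 10 expands to 3125h^5 + 6250h^4 + 5000h^3 + 2000h^2 + 470h + 70,
and factoring out 5 leaves 5(625h^5 + 1250h^4 + 1000h^3 + 400h^2 + 94h + 14).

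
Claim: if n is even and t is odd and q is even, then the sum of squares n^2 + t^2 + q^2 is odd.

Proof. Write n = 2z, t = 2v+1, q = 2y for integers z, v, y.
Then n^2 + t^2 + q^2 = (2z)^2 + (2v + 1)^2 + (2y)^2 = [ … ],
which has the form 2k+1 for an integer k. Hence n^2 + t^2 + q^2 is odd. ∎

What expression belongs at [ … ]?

2(2v^2 + 2v + 2y^2 + 2z^2) + 1

(2z)^2 + (2v + 1)^2 + (2y)^2 = 4v^2 + 4v + 4y^2 + 4z^2 + 1
= 2(2v^2 + 2v + 2y^2 + 2z^2) + 1.
Since 2v^2 + 2v + 2y^2 + 2z^2 is an integer, the sum of squares is of the form 2k+1 for an integer k.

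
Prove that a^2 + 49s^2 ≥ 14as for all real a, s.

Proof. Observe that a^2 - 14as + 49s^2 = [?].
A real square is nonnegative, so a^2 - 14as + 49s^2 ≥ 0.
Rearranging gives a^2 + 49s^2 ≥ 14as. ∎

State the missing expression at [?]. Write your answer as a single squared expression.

The leading and trailing coefficients are 1^2 and 7^2, and 14 = 2·1·7, so the trinomial is (a - 7s)^2.
Hence a^2 - 14as + 49s^2 ≥ 0.

(a - 7s)^2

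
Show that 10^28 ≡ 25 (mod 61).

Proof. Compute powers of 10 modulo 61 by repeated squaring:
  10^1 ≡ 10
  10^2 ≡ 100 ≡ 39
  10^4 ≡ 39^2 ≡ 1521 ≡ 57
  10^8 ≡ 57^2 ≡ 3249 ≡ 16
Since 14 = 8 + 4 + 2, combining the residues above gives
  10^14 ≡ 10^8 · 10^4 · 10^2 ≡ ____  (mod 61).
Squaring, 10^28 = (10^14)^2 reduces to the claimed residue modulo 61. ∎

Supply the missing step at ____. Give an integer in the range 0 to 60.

Multiply the listed residues: 16 · 57 · 39 = 912 → 35568.
Reducing modulo 61: 35568 = 583·61 + 5, so 10^14 ≡ 5.

5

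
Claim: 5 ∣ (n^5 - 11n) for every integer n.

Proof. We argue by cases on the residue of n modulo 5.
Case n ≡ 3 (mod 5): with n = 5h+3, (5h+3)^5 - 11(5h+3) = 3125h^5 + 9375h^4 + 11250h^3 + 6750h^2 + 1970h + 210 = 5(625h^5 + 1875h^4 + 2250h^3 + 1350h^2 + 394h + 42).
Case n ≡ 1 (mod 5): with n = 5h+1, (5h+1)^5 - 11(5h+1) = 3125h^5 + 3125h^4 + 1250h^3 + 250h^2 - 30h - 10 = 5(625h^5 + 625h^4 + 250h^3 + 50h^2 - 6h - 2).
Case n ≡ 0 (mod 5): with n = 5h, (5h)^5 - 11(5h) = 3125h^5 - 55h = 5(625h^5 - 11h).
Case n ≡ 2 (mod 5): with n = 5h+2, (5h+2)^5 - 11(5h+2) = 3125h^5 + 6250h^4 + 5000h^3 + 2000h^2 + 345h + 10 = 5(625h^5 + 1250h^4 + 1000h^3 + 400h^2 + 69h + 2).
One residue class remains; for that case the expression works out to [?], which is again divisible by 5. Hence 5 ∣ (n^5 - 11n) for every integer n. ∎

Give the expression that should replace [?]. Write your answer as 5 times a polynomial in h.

5(625h^5 + 2500h^4 + 4000h^3 + 3200h^2 + 1269h + 196)

The residues treated are {3, 1, 0, 2}, so the missing case is n ≡ 4 (mod 5); write n = 5h+4.
Then (5h+4)^5 - 11(5h+4) = 3125h^5 + 12500h^4 + 20000h^3 + 16000h^2 + 6345h + 980 = 5(625h^5 + 2500h^4 + 4000h^3 + 3200h^2 + 1269h + 196).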